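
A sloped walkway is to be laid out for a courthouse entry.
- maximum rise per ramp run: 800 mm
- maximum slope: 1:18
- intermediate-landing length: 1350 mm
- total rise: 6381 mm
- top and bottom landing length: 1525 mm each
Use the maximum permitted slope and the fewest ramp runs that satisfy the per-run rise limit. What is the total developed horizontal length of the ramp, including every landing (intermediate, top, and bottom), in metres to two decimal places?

At most 800 each: 6381/800 = 7.98, giving 8 ramp runs. That means 7 intermediate landings.
Horizontal run for 6381 mm of rise at 1:18 is 6381 × 18 = 114858 mm.
7 intermediate landings contribute 7 × 1350 = 9450 mm.
Top and bottom landings: 2 × 1525 = 3050 mm.
Total = 114858 + 9450 + 3050 = 127358 mm.
= 127.36 m.

127.36 m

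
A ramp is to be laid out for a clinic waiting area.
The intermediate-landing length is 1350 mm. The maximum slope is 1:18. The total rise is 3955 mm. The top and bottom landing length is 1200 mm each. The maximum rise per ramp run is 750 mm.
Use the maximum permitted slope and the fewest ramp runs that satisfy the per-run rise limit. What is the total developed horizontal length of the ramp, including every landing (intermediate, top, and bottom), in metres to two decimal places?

3955 / 750 = 5.27, so 6 ramp runs are needed. That means 5 intermediate landings.
Horizontal run for 3955 mm of rise at 1:18 is 3955 × 18 = 71190 mm.
Intermediate landings: 5 × 1350 = 6750 mm.
Top and bottom landings: 2 × 1200 = 2400 mm.
Total = 71190 + 6750 + 2400 = 80340 mm.
= 80.34 m.

80.34 m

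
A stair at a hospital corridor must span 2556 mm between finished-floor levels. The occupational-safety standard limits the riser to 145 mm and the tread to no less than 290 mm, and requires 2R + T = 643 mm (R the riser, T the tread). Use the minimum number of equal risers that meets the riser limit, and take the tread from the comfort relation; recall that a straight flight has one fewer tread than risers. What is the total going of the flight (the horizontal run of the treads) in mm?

2556 / 145 = 17.628 → round up to 18 risers.
Each riser is 2556/18 = 142 mm (≤ 145 mm).
From 2R + T = 643: T = 643 − 284 = 359 mm.
Going = (18 − 1) × 359 = 6103 mm.

6103 mm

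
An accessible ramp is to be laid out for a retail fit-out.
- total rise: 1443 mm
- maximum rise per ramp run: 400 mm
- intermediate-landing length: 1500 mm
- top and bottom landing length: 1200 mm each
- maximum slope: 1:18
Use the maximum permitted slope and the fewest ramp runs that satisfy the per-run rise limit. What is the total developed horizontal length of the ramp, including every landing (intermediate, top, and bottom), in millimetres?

32874 mm

⌈1443/400⌉ = 4 ramp runs. That means 3 intermediate landings.
Horizontal run for 1443 mm of rise at 1:18 is 1443 × 18 = 25974 mm.
3 intermediate landings contribute 3 × 1500 = 4500 mm.
Top and bottom landings: 2 × 1200 = 2400 mm.
Total = 25974 + 4500 + 2400 = 32874 mm.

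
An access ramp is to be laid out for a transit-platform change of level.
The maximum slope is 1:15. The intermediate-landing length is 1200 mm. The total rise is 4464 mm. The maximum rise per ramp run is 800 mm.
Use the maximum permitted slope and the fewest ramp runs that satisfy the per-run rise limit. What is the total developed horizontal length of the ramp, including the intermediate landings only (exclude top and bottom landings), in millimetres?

72960 mm

⌈4464/800⌉ = 6 ramp runs. That means 5 intermediate landings.
Horizontal run for 4464 mm of rise at 1:15 is 4464 × 15 = 66960 mm.
5 intermediate landings contribute 5 × 1200 = 6000 mm.
Developed length = 66960 + 6000 = 72960 mm.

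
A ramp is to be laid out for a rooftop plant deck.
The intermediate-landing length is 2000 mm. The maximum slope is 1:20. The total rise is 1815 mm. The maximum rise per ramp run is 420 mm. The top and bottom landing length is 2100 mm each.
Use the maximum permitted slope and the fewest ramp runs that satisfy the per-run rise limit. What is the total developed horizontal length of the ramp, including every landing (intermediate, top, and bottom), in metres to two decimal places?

1815 / 420 = 4.321 → round up to 5 ramp runs. That means 4 intermediate landings.
Horizontal run for 1815 mm of rise at 1:20 is 1815 × 20 = 36300 mm.
Intermediate landings: 4 × 2000 = 8000 mm.
Top and bottom landings: 2 × 2100 = 4200 mm.
Total = 36300 + 8000 + 4200 = 48500 mm.
= 48.50 m.

48.50 m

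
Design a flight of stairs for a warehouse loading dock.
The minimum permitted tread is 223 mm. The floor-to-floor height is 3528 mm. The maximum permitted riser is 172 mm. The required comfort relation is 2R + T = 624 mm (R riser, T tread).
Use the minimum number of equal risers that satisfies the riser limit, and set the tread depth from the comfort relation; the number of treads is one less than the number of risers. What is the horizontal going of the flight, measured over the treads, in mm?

5760 mm

⌈3528/172⌉ = 21 risers.
Each riser is 3528/21 = 168 mm (≤ 172 mm).
Tread T = 624 − 2 × 168 = 288 mm (≥ 223 mm).
21 risers give 20 treads; going = 20 × 288 = 5760 mm.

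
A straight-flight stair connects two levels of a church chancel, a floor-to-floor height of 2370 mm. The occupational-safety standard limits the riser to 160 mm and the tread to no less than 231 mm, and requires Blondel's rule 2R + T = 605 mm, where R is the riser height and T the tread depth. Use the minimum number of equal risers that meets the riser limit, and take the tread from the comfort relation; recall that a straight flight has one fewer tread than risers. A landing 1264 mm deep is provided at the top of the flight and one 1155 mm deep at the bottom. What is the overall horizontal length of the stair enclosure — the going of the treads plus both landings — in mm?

6465 mm

⌈2370/160⌉ = 15 risers.
R = 2370 ÷ 15 = 158 mm.
Tread T = 605 − 2 × 158 = 289 mm (≥ 231 mm).
Treads = 15 − 1 = 14; going = 14 × 289 = 4046 mm.
Enclosure = 4046 + 1264 + 1155 = 6465 mm.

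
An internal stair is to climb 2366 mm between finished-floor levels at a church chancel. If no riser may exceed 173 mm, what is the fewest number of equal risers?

14 risers

At most 173 each: 2366/173 = 13.68, giving 14 risers.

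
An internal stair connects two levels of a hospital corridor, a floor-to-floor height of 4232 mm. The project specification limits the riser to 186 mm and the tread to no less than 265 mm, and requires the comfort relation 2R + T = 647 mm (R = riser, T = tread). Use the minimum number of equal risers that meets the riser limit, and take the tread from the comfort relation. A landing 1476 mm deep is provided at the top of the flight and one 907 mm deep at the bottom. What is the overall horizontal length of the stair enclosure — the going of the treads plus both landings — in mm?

4232 / 186 = 22.75, so 23 risers are needed.
Each riser is 4232/23 = 184 mm (≤ 186 mm).
From 2R + T = 647: T = 647 − 368 = 279 mm.
Treads = 23 − 1 = 22; going = 22 × 279 = 6138 mm.
Add landings: 6138 + 1476 + 907 = 8521 mm.

8521 mm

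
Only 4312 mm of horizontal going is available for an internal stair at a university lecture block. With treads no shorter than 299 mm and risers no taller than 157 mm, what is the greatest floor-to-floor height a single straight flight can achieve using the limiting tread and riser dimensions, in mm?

2355 mm

4312 / 299 = 14.42, so 14 treads fit.
Risers = treads + 1 = 15.
Maximum height = 15 × 157 = 2355 mm.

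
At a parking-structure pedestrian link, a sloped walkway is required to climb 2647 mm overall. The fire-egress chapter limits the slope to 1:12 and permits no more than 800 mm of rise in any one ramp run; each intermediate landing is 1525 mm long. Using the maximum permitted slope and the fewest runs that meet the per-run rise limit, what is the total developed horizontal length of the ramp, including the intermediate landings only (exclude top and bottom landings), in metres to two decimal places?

2647 / 800 = 3.31, so 4 ramp runs are needed. That means 3 intermediate landings.
Ramp run (horizontal) at 1:12: 2647 × 12 = 31764 mm.
Intermediate landings: 3 × 1525 = 4575 mm.
Developed length = 31764 + 4575 = 36339 mm.
= 36.34 m.

36.34 m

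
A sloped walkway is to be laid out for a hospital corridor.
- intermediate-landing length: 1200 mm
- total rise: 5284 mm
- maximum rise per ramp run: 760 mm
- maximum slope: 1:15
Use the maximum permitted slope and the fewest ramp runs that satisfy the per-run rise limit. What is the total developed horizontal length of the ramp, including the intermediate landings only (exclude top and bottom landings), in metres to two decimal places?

⌈5284/760⌉ = 7 ramp runs. That means 6 intermediate landings.
Ramp run (horizontal) at 1:15: 5284 × 15 = 79260 mm.
Intermediate landings: 6 × 1200 = 7200 mm.
Total developed length = 79260 + 7200 = 86460 mm.
= 86.46 m.

86.46 m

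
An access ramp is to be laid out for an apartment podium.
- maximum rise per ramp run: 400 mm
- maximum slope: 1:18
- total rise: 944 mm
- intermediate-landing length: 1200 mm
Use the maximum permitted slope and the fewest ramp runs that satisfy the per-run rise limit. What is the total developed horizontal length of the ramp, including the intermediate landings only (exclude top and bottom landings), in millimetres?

19392 mm

At most 400 each: 944/400 = 2.36, giving 3 ramp runs. That means 2 intermediate landings.
Ramp run (horizontal) at 1:18: 944 × 18 = 16992 mm.
Intermediate landings: 2 × 1200 = 2400 mm.
Total developed length = 16992 + 2400 = 19392 mm.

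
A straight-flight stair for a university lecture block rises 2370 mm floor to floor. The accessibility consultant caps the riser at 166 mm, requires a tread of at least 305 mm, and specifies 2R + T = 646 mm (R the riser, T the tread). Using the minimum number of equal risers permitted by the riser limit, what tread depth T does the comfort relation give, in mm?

330 mm

At most 166 each: 2370/166 = 14.28, giving 15 risers.
R = 2370 ÷ 15 = 158 mm.
Tread T = 646 − 2 × 158 = 330 mm (≥ 305 mm).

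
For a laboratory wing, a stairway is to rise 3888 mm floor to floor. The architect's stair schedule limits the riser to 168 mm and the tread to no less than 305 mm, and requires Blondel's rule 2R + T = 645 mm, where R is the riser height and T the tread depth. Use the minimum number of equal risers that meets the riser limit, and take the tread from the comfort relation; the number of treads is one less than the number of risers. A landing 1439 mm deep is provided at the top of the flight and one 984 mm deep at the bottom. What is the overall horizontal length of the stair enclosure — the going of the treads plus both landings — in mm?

⌈3888/168⌉ = 24 risers.
Riser R = 3888 / 24 = 162 mm, within the 168 mm limit.
Tread T = 645 − 2 × 162 = 321 mm (≥ 305 mm).
Going = (24 − 1) × 321 = 7383 mm.
Add landings: 7383 + 1439 + 984 = 9806 mm.

9806 mm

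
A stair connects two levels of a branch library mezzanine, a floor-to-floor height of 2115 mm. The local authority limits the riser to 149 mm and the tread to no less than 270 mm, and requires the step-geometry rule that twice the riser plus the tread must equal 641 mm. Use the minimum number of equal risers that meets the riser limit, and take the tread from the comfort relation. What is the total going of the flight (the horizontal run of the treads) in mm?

5026 mm

2115 / 149 = 14.19, so 15 risers are needed.
Each riser is 2115/15 = 141 mm (≤ 149 mm).
Tread T = 641 − 2 × 141 = 359 mm (≥ 270 mm).
Going = (15 − 1) × 359 = 5026 mm.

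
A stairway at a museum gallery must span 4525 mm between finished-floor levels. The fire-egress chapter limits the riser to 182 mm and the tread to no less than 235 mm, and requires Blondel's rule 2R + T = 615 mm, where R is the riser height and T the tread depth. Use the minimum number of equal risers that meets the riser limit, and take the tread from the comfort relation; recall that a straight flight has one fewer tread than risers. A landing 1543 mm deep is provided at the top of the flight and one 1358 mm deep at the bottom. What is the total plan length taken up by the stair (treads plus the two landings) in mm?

8973 mm

4525 / 182 = 24.863 → round up to 25 risers.
R = 4525 ÷ 25 = 181 mm.
T = 615 − 2·181 = 253 mm, which satisfies the 235 mm minimum.
Going = (25 − 1) × 253 = 6072 mm.
Enclosure = 6072 + 1543 + 1358 = 8973 mm.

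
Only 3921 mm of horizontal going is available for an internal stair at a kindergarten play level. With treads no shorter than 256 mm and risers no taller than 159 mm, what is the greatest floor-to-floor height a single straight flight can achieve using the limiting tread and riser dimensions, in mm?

3921 / 256 = 15.32, so 15 treads fit.
Risers = treads + 1 = 16.
Maximum height = 16 × 159 = 2544 mm.

2544 mm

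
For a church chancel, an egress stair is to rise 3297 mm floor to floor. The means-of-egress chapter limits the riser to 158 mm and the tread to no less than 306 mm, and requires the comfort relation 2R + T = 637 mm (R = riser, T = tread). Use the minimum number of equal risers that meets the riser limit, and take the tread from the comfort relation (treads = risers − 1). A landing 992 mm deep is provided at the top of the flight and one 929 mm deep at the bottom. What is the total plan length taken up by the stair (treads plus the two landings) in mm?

8381 mm

⌈3297/158⌉ = 21 risers.
R = 3297 ÷ 21 = 157 mm.
Tread T = 637 − 2 × 157 = 323 mm (≥ 306 mm).
Treads = 21 − 1 = 20; going = 20 × 323 = 6460 mm.
Add landings: 6460 + 992 + 929 = 8381 mm.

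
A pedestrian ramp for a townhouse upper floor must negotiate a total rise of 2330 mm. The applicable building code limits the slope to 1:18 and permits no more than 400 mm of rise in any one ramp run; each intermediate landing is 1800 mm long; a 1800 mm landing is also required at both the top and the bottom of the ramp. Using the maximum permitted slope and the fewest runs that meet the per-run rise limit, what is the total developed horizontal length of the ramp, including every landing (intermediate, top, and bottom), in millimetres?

54540 mm

At most 400 each: 2330/400 = 5.83, giving 6 ramp runs. That means 5 intermediate landings.
Ramp run (horizontal) at 1:18: 2330 × 18 = 41940 mm.
Intermediate landings: 5 × 1800 = 9000 mm.
Top and bottom landings: 2 × 1800 = 3600 mm.
Total = 41940 + 9000 + 3600 = 54540 mm.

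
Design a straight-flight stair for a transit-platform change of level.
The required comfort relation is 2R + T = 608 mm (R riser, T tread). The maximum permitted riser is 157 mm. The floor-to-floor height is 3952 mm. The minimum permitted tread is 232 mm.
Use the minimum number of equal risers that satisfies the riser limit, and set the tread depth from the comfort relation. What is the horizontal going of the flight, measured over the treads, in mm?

At most 157 each: 3952/157 = 25.17, giving 26 risers.
Each riser is 3952/26 = 152 mm (≤ 157 mm).
Tread T = 608 − 2 × 152 = 304 mm (≥ 232 mm).
Going = (26 − 1) × 304 = 7600 mm.

7600 mm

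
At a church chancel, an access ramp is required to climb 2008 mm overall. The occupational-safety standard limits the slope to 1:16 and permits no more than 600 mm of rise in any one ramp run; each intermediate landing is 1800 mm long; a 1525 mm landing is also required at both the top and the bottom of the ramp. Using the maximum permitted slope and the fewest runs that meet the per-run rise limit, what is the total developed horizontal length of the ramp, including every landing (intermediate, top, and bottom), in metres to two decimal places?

2008 / 600 = 3.35, so 4 ramp runs are needed. That means 3 intermediate landings.
Horizontal run for 2008 mm of rise at 1:16 is 2008 × 16 = 32128 mm.
Intermediate landings: 3 × 1800 = 5400 mm.
Top and bottom landings: 2 × 1525 = 3050 mm.
Total = 32128 + 5400 + 3050 = 40578 mm.
= 40.58 m.

40.58 m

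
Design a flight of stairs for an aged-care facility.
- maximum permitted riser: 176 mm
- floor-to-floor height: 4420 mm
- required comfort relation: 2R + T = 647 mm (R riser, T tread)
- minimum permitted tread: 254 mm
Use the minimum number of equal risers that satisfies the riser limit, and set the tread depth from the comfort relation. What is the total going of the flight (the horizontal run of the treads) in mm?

⌈4420/176⌉ = 26 risers.
Each riser is 4420/26 = 170 mm (≤ 176 mm).
T = 647 − 2·170 = 307 mm, which satisfies the 254 mm minimum.
26 risers give 25 treads; going = 25 × 307 = 7675 mm.

7675 mm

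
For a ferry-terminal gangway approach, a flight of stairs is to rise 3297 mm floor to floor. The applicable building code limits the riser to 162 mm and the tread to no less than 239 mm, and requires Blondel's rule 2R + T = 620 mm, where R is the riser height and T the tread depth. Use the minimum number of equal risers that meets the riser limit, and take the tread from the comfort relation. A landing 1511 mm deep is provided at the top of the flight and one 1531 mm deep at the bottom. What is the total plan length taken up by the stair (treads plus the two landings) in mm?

9162 mm

⌈3297/162⌉ = 21 risers.
R = 3297 ÷ 21 = 157 mm.
From 2R + T = 620: T = 620 − 314 = 306 mm.
21 risers give 20 treads; going = 20 × 306 = 6120 mm.
Add landings: 6120 + 1511 + 1531 = 9162 mm.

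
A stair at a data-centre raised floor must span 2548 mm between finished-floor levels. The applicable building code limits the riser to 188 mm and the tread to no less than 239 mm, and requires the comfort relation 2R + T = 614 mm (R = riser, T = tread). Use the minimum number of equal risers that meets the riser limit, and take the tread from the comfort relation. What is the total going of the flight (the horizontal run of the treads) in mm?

3250 mm

2548 / 188 = 13.553 → round up to 14 risers.
Riser R = 2548 / 14 = 182 mm, within the 188 mm limit.
From 2R + T = 614: T = 614 − 364 = 250 mm.
Going = (14 − 1) × 250 = 3250 mm.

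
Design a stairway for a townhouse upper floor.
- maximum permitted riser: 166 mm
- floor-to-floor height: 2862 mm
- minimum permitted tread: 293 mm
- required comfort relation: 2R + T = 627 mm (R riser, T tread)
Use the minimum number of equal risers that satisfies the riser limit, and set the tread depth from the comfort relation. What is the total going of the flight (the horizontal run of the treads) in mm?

At most 166 each: 2862/166 = 17.24, giving 18 risers.
R = 2862 ÷ 18 = 159 mm.
From 2R + T = 627: T = 627 − 318 = 309 mm.
Treads = 18 − 1 = 17; going = 17 × 309 = 5253 mm.

5253 mm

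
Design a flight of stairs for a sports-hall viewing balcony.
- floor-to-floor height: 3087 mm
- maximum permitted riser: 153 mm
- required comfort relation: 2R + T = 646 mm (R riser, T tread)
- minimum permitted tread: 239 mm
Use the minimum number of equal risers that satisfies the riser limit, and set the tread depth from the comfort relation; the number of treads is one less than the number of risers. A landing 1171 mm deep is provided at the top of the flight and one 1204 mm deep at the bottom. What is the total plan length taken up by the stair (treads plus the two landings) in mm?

⌈3087/153⌉ = 21 risers.
R = 3087 ÷ 21 = 147 mm.
From 2R + T = 646: T = 646 − 294 = 352 mm.
Treads = 21 − 1 = 20; going = 20 × 352 = 7040 mm.
Enclosure = 7040 + 1171 + 1204 = 9415 mm.

9415 mm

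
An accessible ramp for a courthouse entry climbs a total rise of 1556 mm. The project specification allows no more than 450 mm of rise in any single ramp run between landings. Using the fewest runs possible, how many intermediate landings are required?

1556 / 450 = 3.46, so 4 ramp runs are needed.
4 runs are separated by 3 intermediate landings.

3 intermediate landings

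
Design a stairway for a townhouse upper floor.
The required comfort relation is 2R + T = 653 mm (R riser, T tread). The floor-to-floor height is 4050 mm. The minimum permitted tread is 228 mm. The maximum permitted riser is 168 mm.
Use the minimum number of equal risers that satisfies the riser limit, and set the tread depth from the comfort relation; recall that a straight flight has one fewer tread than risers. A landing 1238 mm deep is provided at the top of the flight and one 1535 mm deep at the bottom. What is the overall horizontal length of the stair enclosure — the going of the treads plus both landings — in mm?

⌈4050/168⌉ = 25 risers.
R = 4050 ÷ 25 = 162 mm.
Tread T = 653 − 2 × 162 = 329 mm (≥ 228 mm).
Going = (25 − 1) × 329 = 7896 mm.
Add landings: 7896 + 1238 + 1535 = 10669 mm.

10669 mm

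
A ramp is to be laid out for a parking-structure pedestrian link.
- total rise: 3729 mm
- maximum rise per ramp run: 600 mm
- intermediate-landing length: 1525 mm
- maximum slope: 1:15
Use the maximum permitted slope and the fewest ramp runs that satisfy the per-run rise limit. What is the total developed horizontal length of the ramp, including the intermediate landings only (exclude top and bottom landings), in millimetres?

65085 mm

3729 / 600 = 6.21, so 7 ramp runs are needed. That means 6 intermediate landings.
Horizontal run for 3729 mm of rise at 1:15 is 3729 × 15 = 55935 mm.
6 intermediate landings contribute 6 × 1525 = 9150 mm.
Developed length = 55935 + 9150 = 65085 mm.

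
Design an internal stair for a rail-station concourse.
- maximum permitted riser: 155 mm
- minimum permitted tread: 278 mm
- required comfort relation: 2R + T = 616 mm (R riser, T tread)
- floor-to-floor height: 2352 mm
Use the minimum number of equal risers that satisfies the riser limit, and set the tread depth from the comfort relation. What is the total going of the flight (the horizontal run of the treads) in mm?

4830 mm

2352 / 155 = 15.174 → round up to 16 risers.
R = 2352 ÷ 16 = 147 mm.
Tread T = 616 − 2 × 147 = 322 mm (≥ 278 mm).
Treads = 16 − 1 = 15; going = 15 × 322 = 4830 mm.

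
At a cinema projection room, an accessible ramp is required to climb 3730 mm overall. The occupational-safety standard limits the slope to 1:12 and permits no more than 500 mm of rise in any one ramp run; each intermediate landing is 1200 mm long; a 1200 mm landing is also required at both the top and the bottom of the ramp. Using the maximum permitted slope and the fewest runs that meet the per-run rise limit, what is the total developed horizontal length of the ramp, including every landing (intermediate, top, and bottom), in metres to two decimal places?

55.56 m

3730 / 500 = 7.460 → round up to 8 ramp runs. That means 7 intermediate landings.
Horizontal run for 3730 mm of rise at 1:12 is 3730 × 12 = 44760 mm.
Intermediate landings: 7 × 1200 = 8400 mm.
Top and bottom landings: 2 × 1200 = 2400 mm.
Total = 44760 + 8400 + 2400 = 55560 mm.
= 55.56 m.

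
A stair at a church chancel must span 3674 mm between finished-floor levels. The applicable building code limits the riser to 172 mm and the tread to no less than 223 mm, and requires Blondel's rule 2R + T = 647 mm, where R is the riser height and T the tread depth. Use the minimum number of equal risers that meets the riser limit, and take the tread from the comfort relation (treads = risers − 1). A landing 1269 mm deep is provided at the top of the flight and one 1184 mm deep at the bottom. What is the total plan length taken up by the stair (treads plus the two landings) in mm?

3674 / 172 = 21.360 → round up to 22 risers.
Each riser is 3674/22 = 167 mm (≤ 172 mm).
From 2R + T = 647: T = 647 − 334 = 313 mm.
Going = (22 − 1) × 313 = 6573 mm.
Enclosure = 6573 + 1269 + 1184 = 9026 mm.

9026 mm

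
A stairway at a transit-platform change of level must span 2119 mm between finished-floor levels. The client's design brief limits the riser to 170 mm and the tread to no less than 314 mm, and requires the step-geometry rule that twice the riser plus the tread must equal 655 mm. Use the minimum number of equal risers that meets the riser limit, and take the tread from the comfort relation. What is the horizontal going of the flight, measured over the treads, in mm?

3948 mm

⌈2119/170⌉ = 13 risers.
Riser R = 2119 / 13 = 163 mm, within the 170 mm limit.
From 2R + T = 655: T = 655 − 326 = 329 mm.
Treads = 13 − 1 = 12; going = 12 × 329 = 3948 mm.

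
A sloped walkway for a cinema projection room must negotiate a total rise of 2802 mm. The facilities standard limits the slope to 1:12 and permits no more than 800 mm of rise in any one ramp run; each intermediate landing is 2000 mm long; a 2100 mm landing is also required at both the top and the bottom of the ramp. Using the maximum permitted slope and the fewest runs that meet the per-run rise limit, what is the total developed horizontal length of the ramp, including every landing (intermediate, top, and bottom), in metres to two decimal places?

2802 / 800 = 3.50, so 4 ramp runs are needed. That means 3 intermediate landings.
Ramp run (horizontal) at 1:12: 2802 × 12 = 33624 mm.
3 intermediate landings contribute 3 × 2000 = 6000 mm.
Top and bottom landings: 2 × 2100 = 4200 mm.
Total = 33624 + 6000 + 4200 = 43824 mm.
= 43.82 m.

43.82 m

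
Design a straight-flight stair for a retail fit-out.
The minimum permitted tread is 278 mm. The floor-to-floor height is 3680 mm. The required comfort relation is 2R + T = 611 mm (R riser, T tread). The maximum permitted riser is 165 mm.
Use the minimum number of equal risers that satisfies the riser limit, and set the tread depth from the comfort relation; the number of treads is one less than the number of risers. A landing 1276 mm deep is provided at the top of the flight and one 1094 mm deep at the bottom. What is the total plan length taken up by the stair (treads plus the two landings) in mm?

3680 / 165 = 22.303 → round up to 23 risers.
Each riser is 3680/23 = 160 mm (≤ 165 mm).
Tread T = 611 − 2 × 160 = 291 mm (≥ 278 mm).
Going = (23 − 1) × 291 = 6402 mm.
Add landings: 6402 + 1276 + 1094 = 8772 mm.

8772 mm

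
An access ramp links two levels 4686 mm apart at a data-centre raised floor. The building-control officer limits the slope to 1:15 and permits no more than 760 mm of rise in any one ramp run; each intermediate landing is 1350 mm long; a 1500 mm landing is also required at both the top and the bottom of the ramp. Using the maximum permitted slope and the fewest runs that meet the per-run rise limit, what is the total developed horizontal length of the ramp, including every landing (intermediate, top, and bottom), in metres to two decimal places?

81.39 m

⌈4686/760⌉ = 7 ramp runs. That means 6 intermediate landings.
Horizontal run for 4686 mm of rise at 1:15 is 4686 × 15 = 70290 mm.
6 intermediate landings contribute 6 × 1350 = 8100 mm.
Top and bottom landings: 2 × 1500 = 3000 mm.
Total = 70290 + 8100 + 3000 = 81390 mm.
= 81.39 m.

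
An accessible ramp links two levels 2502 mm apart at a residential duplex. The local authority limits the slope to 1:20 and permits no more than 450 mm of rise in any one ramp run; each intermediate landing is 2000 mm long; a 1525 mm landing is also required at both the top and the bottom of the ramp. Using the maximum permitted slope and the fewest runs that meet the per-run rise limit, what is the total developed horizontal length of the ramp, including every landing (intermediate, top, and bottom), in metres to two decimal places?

⌈2502/450⌉ = 6 ramp runs. That means 5 intermediate landings.
Ramp run (horizontal) at 1:20: 2502 × 20 = 50040 mm.
Intermediate landings: 5 × 2000 = 10000 mm.
Top and bottom landings: 2 × 1525 = 3050 mm.
Total = 50040 + 10000 + 3050 = 63090 mm.
= 63.09 m.

63.09 m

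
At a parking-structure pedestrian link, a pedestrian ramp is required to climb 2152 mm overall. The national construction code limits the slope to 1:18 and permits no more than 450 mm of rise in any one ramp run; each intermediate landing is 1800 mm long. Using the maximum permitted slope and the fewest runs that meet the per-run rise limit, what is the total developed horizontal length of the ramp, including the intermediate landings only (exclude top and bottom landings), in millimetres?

45936 mm

2152 / 450 = 4.78, so 5 ramp runs are needed. That means 4 intermediate landings.
Horizontal run for 2152 mm of rise at 1:18 is 2152 × 18 = 38736 mm.
Intermediate landings: 4 × 1800 = 7200 mm.
Total developed length = 38736 + 7200 = 45936 mm.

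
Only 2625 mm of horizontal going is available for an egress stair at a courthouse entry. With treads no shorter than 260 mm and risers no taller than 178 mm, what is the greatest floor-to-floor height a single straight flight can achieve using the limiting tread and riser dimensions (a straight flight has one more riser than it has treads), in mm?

1958 mm

2625 / 260 = 10.10, so 10 treads fit.
Risers = treads + 1 = 11.
Maximum height = 11 × 178 = 1958 mm.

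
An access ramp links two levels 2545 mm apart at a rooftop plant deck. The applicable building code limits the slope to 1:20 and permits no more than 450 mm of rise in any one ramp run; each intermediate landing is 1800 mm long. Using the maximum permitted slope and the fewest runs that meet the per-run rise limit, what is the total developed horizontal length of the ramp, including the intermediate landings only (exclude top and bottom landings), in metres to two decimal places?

⌈2545/450⌉ = 6 ramp runs. That means 5 intermediate landings.
Horizontal run for 2545 mm of rise at 1:20 is 2545 × 20 = 50900 mm.
5 intermediate landings contribute 5 × 1800 = 9000 mm.
Total developed length = 50900 + 9000 = 59900 mm.
= 59.90 m.

59.90 m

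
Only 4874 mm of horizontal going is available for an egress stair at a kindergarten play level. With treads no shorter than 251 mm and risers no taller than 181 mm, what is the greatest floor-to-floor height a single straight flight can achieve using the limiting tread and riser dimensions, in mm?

Treads that fit: ⌊4874 / 251⌋ = 19.
Risers = treads + 1 = 20.
Maximum height = 20 × 181 = 3620 mm.

3620 mm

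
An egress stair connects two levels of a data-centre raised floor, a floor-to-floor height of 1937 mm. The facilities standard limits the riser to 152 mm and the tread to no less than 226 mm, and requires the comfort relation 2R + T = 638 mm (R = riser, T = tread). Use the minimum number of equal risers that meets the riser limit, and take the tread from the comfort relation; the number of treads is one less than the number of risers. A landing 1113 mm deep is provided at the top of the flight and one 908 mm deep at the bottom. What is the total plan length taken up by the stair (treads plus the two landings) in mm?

6101 mm

1937 / 152 = 12.74, so 13 risers are needed.
Riser R = 1937 / 13 = 149 mm, within the 152 mm limit.
Tread T = 638 − 2 × 149 = 340 mm (≥ 226 mm).
13 risers give 12 treads; going = 12 × 340 = 4080 mm.
Add landings: 4080 + 1113 + 908 = 6101 mm.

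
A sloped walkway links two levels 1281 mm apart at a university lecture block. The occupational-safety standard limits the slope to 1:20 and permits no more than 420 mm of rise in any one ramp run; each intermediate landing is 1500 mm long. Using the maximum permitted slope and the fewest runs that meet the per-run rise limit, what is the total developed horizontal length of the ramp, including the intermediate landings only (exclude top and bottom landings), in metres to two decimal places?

At most 420 each: 1281/420 = 3.05, giving 4 ramp runs. That means 3 intermediate landings.
Ramp run (horizontal) at 1:20: 1281 × 20 = 25620 mm.
3 intermediate landings contribute 3 × 1500 = 4500 mm.
Total developed length = 25620 + 4500 = 30120 mm.
= 30.12 m.

30.12 m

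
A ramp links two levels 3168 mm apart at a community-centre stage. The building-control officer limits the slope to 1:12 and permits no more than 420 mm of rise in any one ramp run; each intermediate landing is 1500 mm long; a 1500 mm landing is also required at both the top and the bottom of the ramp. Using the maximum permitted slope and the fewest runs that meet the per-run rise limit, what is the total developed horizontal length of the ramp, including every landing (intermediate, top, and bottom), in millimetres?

3168 / 420 = 7.54, so 8 ramp runs are needed. That means 7 intermediate landings.
Ramp run (horizontal) at 1:12: 3168 × 12 = 38016 mm.
Intermediate landings: 7 × 1500 = 10500 mm.
Top and bottom landings: 2 × 1500 = 3000 mm.
Total = 38016 + 10500 + 3000 = 51516 mm.

51516 mm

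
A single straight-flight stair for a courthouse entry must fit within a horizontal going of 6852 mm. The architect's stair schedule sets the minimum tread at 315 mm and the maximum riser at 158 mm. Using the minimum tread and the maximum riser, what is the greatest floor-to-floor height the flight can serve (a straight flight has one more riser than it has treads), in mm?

6852 / 315 = 21.75, so 21 treads fit.
Risers = treads + 1 = 22.
Maximum height = 22 × 158 = 3476 mm.

3476 mm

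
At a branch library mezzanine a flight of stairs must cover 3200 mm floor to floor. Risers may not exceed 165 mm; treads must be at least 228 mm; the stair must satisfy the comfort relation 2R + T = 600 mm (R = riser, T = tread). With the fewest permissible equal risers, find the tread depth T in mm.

At most 165 each: 3200/165 = 19.39, giving 20 risers.
R = 3200 ÷ 20 = 160 mm.
T = 600 − 2·160 = 280 mm, which satisfies the 228 mm minimum.

280 mm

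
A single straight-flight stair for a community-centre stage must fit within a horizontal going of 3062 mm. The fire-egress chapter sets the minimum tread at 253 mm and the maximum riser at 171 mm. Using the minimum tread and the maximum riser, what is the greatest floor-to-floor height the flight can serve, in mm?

Treads that fit: ⌊3062 / 253⌋ = 12.
Risers = treads + 1 = 13.
Maximum height = 13 × 171 = 2223 mm.

2223 mm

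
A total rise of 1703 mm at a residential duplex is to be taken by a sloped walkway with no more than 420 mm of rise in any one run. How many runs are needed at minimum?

5 runs

⌈1703/420⌉ = 5 ramp runs.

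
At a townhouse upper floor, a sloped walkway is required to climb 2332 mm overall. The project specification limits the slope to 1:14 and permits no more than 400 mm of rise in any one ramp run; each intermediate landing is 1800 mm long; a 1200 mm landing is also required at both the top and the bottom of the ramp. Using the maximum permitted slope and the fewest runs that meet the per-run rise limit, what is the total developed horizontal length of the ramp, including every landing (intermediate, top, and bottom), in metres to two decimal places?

2332 / 400 = 5.830 → round up to 6 ramp runs. That means 5 intermediate landings.
Horizontal run for 2332 mm of rise at 1:14 is 2332 × 14 = 32648 mm.
Intermediate landings: 5 × 1800 = 9000 mm.
Top and bottom landings: 2 × 1200 = 2400 mm.
Total = 32648 + 9000 + 2400 = 44048 mm.
= 44.05 m.

44.05 m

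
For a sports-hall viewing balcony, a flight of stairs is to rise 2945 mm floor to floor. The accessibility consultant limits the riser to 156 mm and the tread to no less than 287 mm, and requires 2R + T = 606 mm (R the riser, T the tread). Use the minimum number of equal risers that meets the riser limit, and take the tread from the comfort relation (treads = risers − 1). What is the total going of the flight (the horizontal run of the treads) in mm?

5328 mm

2945 / 156 = 18.878 → round up to 19 risers.
R = 2945 ÷ 19 = 155 mm.
T = 606 − 2·155 = 296 mm, which satisfies the 287 mm minimum.
Going = (19 − 1) × 296 = 5328 mm.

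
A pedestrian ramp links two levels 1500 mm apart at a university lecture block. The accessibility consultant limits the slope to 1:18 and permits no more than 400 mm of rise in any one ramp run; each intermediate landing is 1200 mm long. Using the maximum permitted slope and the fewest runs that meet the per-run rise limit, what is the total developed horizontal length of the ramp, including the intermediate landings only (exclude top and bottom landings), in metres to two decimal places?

30.60 m

⌈1500/400⌉ = 4 ramp runs. That means 3 intermediate landings.
Ramp run (horizontal) at 1:18: 1500 × 18 = 27000 mm.
3 intermediate landings contribute 3 × 1200 = 3600 mm.
Total developed length = 27000 + 3600 = 30600 mm.
= 30.60 m.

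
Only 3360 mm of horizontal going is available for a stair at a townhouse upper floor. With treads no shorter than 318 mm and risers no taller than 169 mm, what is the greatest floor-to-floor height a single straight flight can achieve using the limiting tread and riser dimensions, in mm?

Treads that fit: ⌊3360 / 318⌋ = 10.
Risers = treads + 1 = 11.
Maximum height = 11 × 169 = 1859 mm.

1859 mm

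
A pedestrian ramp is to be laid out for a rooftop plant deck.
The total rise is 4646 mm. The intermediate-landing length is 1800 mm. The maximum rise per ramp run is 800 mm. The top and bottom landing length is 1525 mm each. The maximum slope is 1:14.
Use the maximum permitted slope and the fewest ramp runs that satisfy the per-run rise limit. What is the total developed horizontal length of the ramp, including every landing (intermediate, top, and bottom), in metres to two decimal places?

⌈4646/800⌉ = 6 ramp runs. That means 5 intermediate landings.
Ramp run (horizontal) at 1:14: 4646 × 14 = 65044 mm.
Intermediate landings: 5 × 1800 = 9000 mm.
Top and bottom landings: 2 × 1525 = 3050 mm.
Total = 65044 + 9000 + 3050 = 77094 mm.
= 77.09 m.

77.09 m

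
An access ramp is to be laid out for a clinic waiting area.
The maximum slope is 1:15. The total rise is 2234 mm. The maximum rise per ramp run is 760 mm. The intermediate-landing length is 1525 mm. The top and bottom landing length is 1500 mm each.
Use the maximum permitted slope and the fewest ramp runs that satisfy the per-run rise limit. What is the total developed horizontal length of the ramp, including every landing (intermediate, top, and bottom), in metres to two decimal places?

⌈2234/760⌉ = 3 ramp runs. That means 2 intermediate landings.
Horizontal run for 2234 mm of rise at 1:15 is 2234 × 15 = 33510 mm.
2 intermediate landings contribute 2 × 1525 = 3050 mm.
Top and bottom landings: 2 × 1500 = 3000 mm.
Total = 33510 + 3050 + 3000 = 39560 mm.
= 39.56 m.

39.56 m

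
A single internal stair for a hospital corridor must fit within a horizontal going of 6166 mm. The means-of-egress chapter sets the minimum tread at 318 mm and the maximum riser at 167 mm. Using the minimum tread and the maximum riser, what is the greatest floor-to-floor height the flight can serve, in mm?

3340 mm

6166 / 318 = 19.39, so 19 treads fit.
Risers = treads + 1 = 20.
Maximum height = 20 × 167 = 3340 mm.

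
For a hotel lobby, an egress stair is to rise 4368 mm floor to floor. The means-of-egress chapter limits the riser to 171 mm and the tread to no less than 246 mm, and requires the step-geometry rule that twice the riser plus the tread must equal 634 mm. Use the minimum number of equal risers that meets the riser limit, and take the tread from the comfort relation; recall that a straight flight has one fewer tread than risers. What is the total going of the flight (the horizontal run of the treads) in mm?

7450 mm

4368 / 171 = 25.54, so 26 risers are needed.
R = 4368 ÷ 26 = 168 mm.
From 2R + T = 634: T = 634 − 336 = 298 mm.
26 risers give 25 treads; going = 25 × 298 = 7450 mm.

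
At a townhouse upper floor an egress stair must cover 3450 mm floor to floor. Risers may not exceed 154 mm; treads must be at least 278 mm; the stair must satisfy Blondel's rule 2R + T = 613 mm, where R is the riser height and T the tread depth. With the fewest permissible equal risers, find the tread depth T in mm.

3450 / 154 = 22.40, so 23 risers are needed.
Riser R = 3450 / 23 = 150 mm, within the 154 mm limit.
T = 613 − 2·150 = 313 mm, which satisfies the 278 mm minimum.

313 mm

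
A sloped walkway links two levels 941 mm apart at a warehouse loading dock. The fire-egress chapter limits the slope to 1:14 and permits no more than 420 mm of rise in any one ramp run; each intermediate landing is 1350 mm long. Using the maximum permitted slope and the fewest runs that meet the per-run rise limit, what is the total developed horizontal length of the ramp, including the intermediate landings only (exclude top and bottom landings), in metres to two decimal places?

15.87 m

At most 420 each: 941/420 = 2.24, giving 3 ramp runs. That means 2 intermediate landings.
Horizontal run for 941 mm of rise at 1:14 is 941 × 14 = 13174 mm.
2 intermediate landings contribute 2 × 1350 = 2700 mm.
Total developed length = 13174 + 2700 = 15874 mm.
= 15.87 m.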